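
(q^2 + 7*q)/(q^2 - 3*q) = (q + 7)/(q - 3)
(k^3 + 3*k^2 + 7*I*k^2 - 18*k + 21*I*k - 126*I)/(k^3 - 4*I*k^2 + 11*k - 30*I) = (k^3 + k^2*(3 + 7*I) + k*(-18 + 21*I) - 126*I)/(k^3 - 4*I*k^2 + 11*k - 30*I)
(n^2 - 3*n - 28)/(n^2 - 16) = (n - 7)/(n - 4)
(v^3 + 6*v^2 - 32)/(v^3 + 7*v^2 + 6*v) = (v^3 + 6*v^2 - 32)/(v*(v^2 + 7*v + 6))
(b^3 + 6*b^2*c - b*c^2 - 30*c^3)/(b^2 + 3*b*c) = b + 3*c - 10*c^2/b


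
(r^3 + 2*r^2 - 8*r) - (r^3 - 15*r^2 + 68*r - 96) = 17*r^2 - 76*r + 96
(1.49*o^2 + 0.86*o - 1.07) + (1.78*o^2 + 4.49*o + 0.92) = 3.27*o^2 + 5.35*o - 0.15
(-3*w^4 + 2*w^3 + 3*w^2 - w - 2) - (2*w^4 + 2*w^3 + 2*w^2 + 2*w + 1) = -5*w^4 + w^2 - 3*w - 3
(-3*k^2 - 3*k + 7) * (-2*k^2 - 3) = 6*k^4 + 6*k^3 - 5*k^2 + 9*k - 21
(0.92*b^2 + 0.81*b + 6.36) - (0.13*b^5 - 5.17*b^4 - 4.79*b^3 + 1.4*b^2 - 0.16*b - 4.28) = -0.13*b^5 + 5.17*b^4 + 4.79*b^3 - 0.48*b^2 + 0.97*b + 10.64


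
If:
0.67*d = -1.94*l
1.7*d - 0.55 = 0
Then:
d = 0.32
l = -0.11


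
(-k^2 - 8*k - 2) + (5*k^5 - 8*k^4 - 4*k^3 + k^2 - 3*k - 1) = 5*k^5 - 8*k^4 - 4*k^3 - 11*k - 3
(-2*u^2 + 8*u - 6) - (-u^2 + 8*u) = -u^2 - 6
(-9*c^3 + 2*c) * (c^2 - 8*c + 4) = -9*c^5 + 72*c^4 - 34*c^3 - 16*c^2 + 8*c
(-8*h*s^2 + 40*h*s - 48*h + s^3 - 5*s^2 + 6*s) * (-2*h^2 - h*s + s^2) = 16*h^3*s^2 - 80*h^3*s + 96*h^3 + 6*h^2*s^3 - 30*h^2*s^2 + 36*h^2*s - 9*h*s^4 + 45*h*s^3 - 54*h*s^2 + s^5 - 5*s^4 + 6*s^3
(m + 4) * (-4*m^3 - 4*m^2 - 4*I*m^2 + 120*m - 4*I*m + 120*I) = -4*m^4 - 20*m^3 - 4*I*m^3 + 104*m^2 - 20*I*m^2 + 480*m + 104*I*m + 480*I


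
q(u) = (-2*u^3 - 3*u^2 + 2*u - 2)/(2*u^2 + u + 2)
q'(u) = (-4*u - 1)*(-2*u^3 - 3*u^2 + 2*u - 2)/(2*u^2 + u + 2)^2 + (-6*u^2 - 6*u + 2)/(2*u^2 + u + 2)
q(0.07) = -0.90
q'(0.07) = 1.30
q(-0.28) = -1.47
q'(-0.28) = 1.62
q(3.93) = -4.40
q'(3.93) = -1.11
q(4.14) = -4.63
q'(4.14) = -1.10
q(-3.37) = 1.58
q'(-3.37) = -1.23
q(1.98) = -2.14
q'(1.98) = -1.21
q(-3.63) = 1.90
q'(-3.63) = -1.20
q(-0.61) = -1.82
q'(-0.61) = 0.38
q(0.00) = -1.00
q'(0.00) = 1.50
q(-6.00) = 4.56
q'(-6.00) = -1.08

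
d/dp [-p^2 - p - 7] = -2*p - 1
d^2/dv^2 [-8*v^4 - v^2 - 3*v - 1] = -96*v^2 - 2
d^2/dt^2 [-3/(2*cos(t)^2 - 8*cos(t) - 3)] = 12*(-4*sin(t)^4 + 24*sin(t)^2 - 9*cos(t) + 3*cos(3*t) + 15)/(2*sin(t)^2 + 8*cos(t) + 1)^3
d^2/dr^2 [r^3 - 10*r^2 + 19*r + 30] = 6*r - 20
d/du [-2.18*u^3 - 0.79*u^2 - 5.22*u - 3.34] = -6.54*u^2 - 1.58*u - 5.22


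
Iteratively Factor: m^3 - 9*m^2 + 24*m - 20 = (m - 2)*(m^2 - 7*m + 10) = (m - 5)*(m - 2)*(m - 2)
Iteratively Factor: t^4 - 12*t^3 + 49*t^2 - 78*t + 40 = (t - 4)*(t^3 - 8*t^2 + 17*t - 10) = (t - 4)*(t - 1)*(t^2 - 7*t + 10) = (t - 5)*(t - 4)*(t - 1)*(t - 2)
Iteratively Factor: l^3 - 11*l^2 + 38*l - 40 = (l - 2)*(l^2 - 9*l + 20) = (l - 4)*(l - 2)*(l - 5)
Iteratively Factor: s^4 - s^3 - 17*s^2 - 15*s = (s + 3)*(s^3 - 4*s^2 - 5*s) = s*(s + 3)*(s^2 - 4*s - 5) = s*(s + 1)*(s + 3)*(s - 5)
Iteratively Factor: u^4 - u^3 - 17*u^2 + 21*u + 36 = (u - 3)*(u^3 + 2*u^2 - 11*u - 12) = (u - 3)^2*(u^2 + 5*u + 4) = (u - 3)^2*(u + 4)*(u + 1)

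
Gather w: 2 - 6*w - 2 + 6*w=0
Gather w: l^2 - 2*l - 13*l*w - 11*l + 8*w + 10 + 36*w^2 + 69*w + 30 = l^2 - 13*l + 36*w^2 + w*(77 - 13*l) + 40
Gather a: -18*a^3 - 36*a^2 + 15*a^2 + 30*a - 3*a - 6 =-18*a^3 - 21*a^2 + 27*a - 6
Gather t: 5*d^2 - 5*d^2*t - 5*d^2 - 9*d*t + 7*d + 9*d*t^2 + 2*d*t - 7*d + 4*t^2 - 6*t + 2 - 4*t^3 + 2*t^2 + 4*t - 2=-4*t^3 + t^2*(9*d + 6) + t*(-5*d^2 - 7*d - 2)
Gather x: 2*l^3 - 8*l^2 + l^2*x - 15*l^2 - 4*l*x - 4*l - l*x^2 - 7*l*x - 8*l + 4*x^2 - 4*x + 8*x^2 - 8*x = 2*l^3 - 23*l^2 - 12*l + x^2*(12 - l) + x*(l^2 - 11*l - 12)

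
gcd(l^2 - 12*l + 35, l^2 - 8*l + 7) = l - 7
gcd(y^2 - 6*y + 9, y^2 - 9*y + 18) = y - 3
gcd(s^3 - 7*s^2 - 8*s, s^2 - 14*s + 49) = 1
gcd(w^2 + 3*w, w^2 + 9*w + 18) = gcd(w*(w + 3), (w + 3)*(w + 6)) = w + 3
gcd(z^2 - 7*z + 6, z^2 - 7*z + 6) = z^2 - 7*z + 6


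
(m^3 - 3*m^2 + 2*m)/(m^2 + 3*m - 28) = m*(m^2 - 3*m + 2)/(m^2 + 3*m - 28)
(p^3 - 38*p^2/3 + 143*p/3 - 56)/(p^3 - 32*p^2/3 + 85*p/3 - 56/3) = (p - 3)/(p - 1)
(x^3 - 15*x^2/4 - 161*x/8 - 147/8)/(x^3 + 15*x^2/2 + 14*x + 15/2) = (4*x^2 - 21*x - 49)/(4*(x^2 + 6*x + 5))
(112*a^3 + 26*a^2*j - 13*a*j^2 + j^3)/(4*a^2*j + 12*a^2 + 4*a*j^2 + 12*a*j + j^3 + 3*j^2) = (56*a^2 - 15*a*j + j^2)/(2*a*j + 6*a + j^2 + 3*j)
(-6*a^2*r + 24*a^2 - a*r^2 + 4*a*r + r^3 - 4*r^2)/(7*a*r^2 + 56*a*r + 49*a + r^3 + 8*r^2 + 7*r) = (-6*a^2*r + 24*a^2 - a*r^2 + 4*a*r + r^3 - 4*r^2)/(7*a*r^2 + 56*a*r + 49*a + r^3 + 8*r^2 + 7*r)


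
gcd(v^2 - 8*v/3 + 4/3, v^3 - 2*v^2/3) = v - 2/3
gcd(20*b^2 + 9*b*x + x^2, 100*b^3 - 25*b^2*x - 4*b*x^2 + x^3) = 5*b + x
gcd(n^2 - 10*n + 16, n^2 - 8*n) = n - 8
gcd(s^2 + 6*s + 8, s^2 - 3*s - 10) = s + 2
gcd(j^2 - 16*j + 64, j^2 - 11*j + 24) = j - 8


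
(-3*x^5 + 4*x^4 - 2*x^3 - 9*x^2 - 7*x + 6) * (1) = -3*x^5 + 4*x^4 - 2*x^3 - 9*x^2 - 7*x + 6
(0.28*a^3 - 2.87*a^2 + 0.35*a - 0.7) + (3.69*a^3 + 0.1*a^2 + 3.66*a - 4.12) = 3.97*a^3 - 2.77*a^2 + 4.01*a - 4.82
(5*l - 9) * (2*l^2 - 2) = 10*l^3 - 18*l^2 - 10*l + 18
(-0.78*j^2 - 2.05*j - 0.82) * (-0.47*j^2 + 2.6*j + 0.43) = 0.3666*j^4 - 1.0645*j^3 - 5.28*j^2 - 3.0135*j - 0.3526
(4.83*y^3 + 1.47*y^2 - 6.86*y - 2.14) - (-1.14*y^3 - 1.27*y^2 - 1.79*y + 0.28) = 5.97*y^3 + 2.74*y^2 - 5.07*y - 2.42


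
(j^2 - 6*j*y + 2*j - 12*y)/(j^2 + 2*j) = (j - 6*y)/j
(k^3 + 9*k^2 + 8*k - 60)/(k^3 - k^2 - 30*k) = (k^2 + 4*k - 12)/(k*(k - 6))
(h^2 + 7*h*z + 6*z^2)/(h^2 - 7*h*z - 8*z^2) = (-h - 6*z)/(-h + 8*z)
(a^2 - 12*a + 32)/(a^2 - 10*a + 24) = (a - 8)/(a - 6)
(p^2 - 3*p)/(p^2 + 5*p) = (p - 3)/(p + 5)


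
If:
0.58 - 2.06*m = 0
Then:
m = 0.28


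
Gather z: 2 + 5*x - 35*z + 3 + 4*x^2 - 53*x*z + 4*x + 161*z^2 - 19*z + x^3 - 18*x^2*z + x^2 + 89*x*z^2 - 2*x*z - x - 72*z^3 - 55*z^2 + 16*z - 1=x^3 + 5*x^2 + 8*x - 72*z^3 + z^2*(89*x + 106) + z*(-18*x^2 - 55*x - 38) + 4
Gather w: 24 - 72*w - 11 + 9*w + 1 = 14 - 63*w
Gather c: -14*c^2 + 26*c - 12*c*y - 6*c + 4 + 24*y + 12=-14*c^2 + c*(20 - 12*y) + 24*y + 16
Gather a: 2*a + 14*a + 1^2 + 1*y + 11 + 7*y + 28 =16*a + 8*y + 40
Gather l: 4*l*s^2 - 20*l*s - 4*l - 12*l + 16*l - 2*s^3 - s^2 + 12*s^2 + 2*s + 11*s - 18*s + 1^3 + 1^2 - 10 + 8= l*(4*s^2 - 20*s) - 2*s^3 + 11*s^2 - 5*s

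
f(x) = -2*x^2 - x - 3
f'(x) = -4*x - 1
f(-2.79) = -15.78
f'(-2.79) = 10.16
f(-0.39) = -2.91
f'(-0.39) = 0.56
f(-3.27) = -21.12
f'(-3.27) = 12.08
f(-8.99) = -155.65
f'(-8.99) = 34.96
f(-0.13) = -2.90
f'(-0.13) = -0.48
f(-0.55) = -3.06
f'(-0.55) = 1.20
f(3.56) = -31.91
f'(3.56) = -15.24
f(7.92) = -136.37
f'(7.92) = -32.68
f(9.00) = -174.00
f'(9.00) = -37.00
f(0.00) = -3.00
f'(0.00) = -1.00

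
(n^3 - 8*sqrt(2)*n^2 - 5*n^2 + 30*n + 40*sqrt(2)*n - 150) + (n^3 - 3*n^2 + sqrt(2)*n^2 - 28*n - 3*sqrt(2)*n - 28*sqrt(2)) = 2*n^3 - 7*sqrt(2)*n^2 - 8*n^2 + 2*n + 37*sqrt(2)*n - 150 - 28*sqrt(2)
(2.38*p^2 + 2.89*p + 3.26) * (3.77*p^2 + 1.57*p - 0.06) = 8.9726*p^4 + 14.6319*p^3 + 16.6847*p^2 + 4.9448*p - 0.1956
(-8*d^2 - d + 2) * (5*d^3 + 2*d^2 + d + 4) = -40*d^5 - 21*d^4 - 29*d^2 - 2*d + 8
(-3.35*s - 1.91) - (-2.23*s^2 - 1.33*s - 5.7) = 2.23*s^2 - 2.02*s + 3.79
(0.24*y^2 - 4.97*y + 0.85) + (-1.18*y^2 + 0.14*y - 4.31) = -0.94*y^2 - 4.83*y - 3.46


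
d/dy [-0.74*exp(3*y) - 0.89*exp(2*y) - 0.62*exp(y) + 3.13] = (-2.22*exp(2*y) - 1.78*exp(y) - 0.62)*exp(y)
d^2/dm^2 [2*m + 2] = 0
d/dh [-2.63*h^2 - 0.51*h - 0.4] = -5.26*h - 0.51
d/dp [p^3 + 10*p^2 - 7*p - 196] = 3*p^2 + 20*p - 7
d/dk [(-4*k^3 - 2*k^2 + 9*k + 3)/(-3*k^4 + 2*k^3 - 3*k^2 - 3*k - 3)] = (-12*k^6 - 12*k^5 + 97*k^4 + 24*k^3 + 51*k^2 + 30*k - 18)/(9*k^8 - 12*k^7 + 22*k^6 + 6*k^5 + 15*k^4 + 6*k^3 + 27*k^2 + 18*k + 9)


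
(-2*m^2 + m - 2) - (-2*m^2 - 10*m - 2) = 11*m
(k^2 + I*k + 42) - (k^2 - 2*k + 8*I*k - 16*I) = 2*k - 7*I*k + 42 + 16*I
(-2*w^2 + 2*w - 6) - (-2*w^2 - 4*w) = 6*w - 6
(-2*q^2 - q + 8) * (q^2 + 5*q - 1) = -2*q^4 - 11*q^3 + 5*q^2 + 41*q - 8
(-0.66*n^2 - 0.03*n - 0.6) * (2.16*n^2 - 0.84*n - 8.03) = -1.4256*n^4 + 0.4896*n^3 + 4.029*n^2 + 0.7449*n + 4.818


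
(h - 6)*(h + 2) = h^2 - 4*h - 12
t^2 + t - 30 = (t - 5)*(t + 6)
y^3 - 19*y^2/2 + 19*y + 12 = (y - 6)*(y - 4)*(y + 1/2)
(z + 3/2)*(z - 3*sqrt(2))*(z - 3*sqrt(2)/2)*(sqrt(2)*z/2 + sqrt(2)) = sqrt(2)*z^4/2 - 9*z^3/2 + 7*sqrt(2)*z^3/4 - 63*z^2/4 + 6*sqrt(2)*z^2 - 27*z/2 + 63*sqrt(2)*z/4 + 27*sqrt(2)/2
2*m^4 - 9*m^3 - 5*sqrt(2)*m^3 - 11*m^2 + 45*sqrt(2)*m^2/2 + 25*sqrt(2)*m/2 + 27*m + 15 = (m - 5)*(m - 3*sqrt(2))*(sqrt(2)*m + 1)*(sqrt(2)*m + sqrt(2)/2)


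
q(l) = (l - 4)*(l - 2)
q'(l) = 2*l - 6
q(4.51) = 1.28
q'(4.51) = 3.02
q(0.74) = 4.11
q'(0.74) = -4.52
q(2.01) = -0.02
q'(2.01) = -1.98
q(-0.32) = 10.02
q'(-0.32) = -6.64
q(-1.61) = 20.25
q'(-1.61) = -9.22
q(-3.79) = 45.10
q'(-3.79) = -13.58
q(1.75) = 0.56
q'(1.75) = -2.50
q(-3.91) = 46.75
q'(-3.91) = -13.82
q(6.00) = 8.00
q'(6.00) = 6.00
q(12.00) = 80.00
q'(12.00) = 18.00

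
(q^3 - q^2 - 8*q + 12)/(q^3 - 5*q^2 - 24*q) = (q^2 - 4*q + 4)/(q*(q - 8))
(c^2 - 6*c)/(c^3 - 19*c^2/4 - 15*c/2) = 4/(4*c + 5)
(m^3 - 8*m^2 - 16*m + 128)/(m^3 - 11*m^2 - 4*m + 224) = (m - 4)/(m - 7)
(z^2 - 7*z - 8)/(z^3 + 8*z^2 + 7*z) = (z - 8)/(z*(z + 7))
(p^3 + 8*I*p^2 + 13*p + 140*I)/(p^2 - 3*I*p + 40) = (p^2 + 3*I*p + 28)/(p - 8*I)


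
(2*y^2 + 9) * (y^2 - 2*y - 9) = 2*y^4 - 4*y^3 - 9*y^2 - 18*y - 81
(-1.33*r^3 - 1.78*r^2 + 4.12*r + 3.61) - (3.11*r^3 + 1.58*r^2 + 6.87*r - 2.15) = -4.44*r^3 - 3.36*r^2 - 2.75*r + 5.76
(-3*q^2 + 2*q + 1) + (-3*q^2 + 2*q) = -6*q^2 + 4*q + 1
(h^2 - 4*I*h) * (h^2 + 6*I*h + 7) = h^4 + 2*I*h^3 + 31*h^2 - 28*I*h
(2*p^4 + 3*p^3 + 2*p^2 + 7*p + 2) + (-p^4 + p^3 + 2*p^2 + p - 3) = p^4 + 4*p^3 + 4*p^2 + 8*p - 1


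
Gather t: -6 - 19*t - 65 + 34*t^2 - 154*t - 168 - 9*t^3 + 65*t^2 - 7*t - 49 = -9*t^3 + 99*t^2 - 180*t - 288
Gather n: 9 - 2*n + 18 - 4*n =27 - 6*n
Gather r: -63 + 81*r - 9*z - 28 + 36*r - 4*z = 117*r - 13*z - 91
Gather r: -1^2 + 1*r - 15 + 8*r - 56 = 9*r - 72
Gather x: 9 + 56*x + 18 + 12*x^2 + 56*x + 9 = 12*x^2 + 112*x + 36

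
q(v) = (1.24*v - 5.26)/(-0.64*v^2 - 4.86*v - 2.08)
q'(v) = (1.24*v - 5.26)*(1.28*v + 4.86)/(-0.64*v^2 - 4.86*v - 2.08)^2 + 1.24/(-0.64*v^2 - 4.86*v - 2.08)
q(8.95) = -0.06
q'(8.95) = -0.00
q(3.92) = 0.01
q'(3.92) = -0.04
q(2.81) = 0.09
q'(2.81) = -0.09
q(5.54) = -0.03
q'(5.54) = -0.02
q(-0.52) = -21.54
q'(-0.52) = -325.02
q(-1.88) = -1.58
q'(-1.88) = -0.55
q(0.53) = 0.95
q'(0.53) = -1.35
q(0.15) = 1.80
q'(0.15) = -3.65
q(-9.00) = 1.61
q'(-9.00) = 0.93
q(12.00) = -0.06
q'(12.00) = 0.00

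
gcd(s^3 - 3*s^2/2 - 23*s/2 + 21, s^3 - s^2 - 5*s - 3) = s - 3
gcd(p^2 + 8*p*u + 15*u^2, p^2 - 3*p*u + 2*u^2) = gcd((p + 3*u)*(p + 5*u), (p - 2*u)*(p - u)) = 1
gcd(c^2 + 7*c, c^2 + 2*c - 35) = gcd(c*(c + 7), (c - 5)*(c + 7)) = c + 7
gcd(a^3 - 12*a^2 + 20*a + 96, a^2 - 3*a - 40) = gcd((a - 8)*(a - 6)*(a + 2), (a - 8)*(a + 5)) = a - 8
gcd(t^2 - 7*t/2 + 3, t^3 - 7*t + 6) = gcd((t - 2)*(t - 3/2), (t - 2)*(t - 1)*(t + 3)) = t - 2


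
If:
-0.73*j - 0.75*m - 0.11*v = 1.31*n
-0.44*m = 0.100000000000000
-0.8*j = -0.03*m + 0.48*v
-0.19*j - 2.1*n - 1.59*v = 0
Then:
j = 0.08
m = -0.23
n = 0.10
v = -0.14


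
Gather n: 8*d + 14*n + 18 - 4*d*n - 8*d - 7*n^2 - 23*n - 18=-7*n^2 + n*(-4*d - 9)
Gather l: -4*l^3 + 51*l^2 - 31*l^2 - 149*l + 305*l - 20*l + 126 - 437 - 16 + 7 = -4*l^3 + 20*l^2 + 136*l - 320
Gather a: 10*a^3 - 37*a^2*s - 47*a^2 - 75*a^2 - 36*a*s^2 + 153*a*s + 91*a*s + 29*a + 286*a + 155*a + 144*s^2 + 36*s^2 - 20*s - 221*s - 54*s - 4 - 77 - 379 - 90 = 10*a^3 + a^2*(-37*s - 122) + a*(-36*s^2 + 244*s + 470) + 180*s^2 - 295*s - 550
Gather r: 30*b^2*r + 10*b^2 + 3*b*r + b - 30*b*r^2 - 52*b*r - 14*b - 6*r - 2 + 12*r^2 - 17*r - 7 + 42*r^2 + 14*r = 10*b^2 - 13*b + r^2*(54 - 30*b) + r*(30*b^2 - 49*b - 9) - 9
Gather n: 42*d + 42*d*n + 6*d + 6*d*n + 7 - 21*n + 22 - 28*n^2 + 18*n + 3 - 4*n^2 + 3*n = 48*d*n + 48*d - 32*n^2 + 32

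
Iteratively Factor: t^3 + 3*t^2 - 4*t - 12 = (t + 2)*(t^2 + t - 6) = (t + 2)*(t + 3)*(t - 2)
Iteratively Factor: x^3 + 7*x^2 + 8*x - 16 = (x - 1)*(x^2 + 8*x + 16) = (x - 1)*(x + 4)*(x + 4)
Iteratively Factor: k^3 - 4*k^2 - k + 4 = (k + 1)*(k^2 - 5*k + 4) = (k - 4)*(k + 1)*(k - 1)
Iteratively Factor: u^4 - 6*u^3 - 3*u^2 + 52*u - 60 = (u - 5)*(u^3 - u^2 - 8*u + 12) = (u - 5)*(u + 3)*(u^2 - 4*u + 4) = (u - 5)*(u - 2)*(u + 3)*(u - 2)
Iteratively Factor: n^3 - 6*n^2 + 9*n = (n)*(n^2 - 6*n + 9) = n*(n - 3)*(n - 3)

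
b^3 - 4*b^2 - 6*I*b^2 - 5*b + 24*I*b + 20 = (b - 4)*(b - 5*I)*(b - I)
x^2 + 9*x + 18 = (x + 3)*(x + 6)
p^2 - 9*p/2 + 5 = (p - 5/2)*(p - 2)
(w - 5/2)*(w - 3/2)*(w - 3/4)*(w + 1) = w^4 - 15*w^3/4 + 2*w^2 + 63*w/16 - 45/16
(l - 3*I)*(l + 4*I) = l^2 + I*l + 12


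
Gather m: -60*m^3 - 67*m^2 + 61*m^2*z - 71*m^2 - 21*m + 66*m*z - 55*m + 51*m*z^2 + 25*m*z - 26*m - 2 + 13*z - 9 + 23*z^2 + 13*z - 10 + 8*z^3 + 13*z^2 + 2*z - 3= -60*m^3 + m^2*(61*z - 138) + m*(51*z^2 + 91*z - 102) + 8*z^3 + 36*z^2 + 28*z - 24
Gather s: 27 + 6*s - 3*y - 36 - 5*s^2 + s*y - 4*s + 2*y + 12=-5*s^2 + s*(y + 2) - y + 3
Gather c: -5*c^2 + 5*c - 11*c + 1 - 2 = -5*c^2 - 6*c - 1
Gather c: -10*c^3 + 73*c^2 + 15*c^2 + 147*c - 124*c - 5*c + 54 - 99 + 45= -10*c^3 + 88*c^2 + 18*c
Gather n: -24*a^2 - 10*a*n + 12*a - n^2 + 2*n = -24*a^2 + 12*a - n^2 + n*(2 - 10*a)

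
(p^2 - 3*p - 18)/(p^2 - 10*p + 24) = (p + 3)/(p - 4)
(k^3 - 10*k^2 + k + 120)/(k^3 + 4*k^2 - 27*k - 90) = (k - 8)/(k + 6)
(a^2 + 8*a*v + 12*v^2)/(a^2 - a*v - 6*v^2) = (-a - 6*v)/(-a + 3*v)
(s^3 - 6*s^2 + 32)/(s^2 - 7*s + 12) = (s^2 - 2*s - 8)/(s - 3)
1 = 1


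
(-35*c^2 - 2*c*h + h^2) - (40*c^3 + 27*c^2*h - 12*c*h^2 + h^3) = -40*c^3 - 27*c^2*h - 35*c^2 + 12*c*h^2 - 2*c*h - h^3 + h^2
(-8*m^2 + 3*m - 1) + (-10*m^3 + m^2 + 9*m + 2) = -10*m^3 - 7*m^2 + 12*m + 1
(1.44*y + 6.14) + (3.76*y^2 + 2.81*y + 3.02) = 3.76*y^2 + 4.25*y + 9.16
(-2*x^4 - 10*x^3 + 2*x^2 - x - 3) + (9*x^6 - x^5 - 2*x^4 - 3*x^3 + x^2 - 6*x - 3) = 9*x^6 - x^5 - 4*x^4 - 13*x^3 + 3*x^2 - 7*x - 6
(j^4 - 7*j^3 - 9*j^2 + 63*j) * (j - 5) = j^5 - 12*j^4 + 26*j^3 + 108*j^2 - 315*j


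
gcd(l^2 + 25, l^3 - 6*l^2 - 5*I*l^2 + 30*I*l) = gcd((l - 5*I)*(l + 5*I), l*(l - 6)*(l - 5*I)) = l - 5*I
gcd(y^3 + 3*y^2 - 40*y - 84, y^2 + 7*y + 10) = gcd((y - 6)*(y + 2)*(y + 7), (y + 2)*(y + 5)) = y + 2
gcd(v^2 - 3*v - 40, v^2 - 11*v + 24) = v - 8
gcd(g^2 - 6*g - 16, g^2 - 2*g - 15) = 1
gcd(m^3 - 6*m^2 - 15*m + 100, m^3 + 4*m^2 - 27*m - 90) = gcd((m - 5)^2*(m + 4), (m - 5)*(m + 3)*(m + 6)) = m - 5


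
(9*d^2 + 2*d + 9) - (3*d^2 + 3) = 6*d^2 + 2*d + 6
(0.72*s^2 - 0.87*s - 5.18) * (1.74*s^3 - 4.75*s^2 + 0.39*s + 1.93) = 1.2528*s^5 - 4.9338*s^4 - 4.5999*s^3 + 25.6553*s^2 - 3.6993*s - 9.9974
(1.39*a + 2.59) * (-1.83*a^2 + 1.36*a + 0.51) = -2.5437*a^3 - 2.8493*a^2 + 4.2313*a + 1.3209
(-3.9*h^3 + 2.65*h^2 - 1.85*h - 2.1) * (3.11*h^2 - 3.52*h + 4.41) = -12.129*h^5 + 21.9695*h^4 - 32.2805*h^3 + 11.6675*h^2 - 0.7665*h - 9.261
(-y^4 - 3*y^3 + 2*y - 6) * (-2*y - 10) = 2*y^5 + 16*y^4 + 30*y^3 - 4*y^2 - 8*y + 60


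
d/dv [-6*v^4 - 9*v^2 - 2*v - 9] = -24*v^3 - 18*v - 2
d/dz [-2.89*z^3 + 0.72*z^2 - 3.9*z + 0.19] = -8.67*z^2 + 1.44*z - 3.9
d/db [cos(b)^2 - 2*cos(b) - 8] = 2*(1 - cos(b))*sin(b)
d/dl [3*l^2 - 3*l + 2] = 6*l - 3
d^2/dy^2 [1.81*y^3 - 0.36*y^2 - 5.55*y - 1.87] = 10.86*y - 0.72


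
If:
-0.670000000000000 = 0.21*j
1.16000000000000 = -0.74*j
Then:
No Solution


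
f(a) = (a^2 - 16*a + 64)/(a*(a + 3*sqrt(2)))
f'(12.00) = 0.03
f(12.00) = 0.08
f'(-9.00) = 1.37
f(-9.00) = 6.75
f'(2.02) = -2.80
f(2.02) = 2.83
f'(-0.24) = -259.69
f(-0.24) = -70.68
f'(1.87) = -3.37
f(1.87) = 3.29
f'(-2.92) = 18.43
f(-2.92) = -30.88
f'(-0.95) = -13.46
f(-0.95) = -25.61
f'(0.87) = -18.58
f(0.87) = 11.43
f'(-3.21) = 31.67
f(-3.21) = -37.91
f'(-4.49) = 576.63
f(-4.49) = 140.46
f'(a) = (2*a - 16)/(a*(a + 3*sqrt(2))) - (a^2 - 16*a + 64)/(a*(a + 3*sqrt(2))^2) - (a^2 - 16*a + 64)/(a^2*(a + 3*sqrt(2))) = (3*sqrt(2)*a^2 + 16*a^2 - 128*a - 192*sqrt(2))/(a^2*(a^2 + 6*sqrt(2)*a + 18))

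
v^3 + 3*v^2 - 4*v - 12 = (v - 2)*(v + 2)*(v + 3)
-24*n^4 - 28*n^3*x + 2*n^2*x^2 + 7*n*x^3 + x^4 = (-2*n + x)*(n + x)*(2*n + x)*(6*n + x)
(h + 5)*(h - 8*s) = h^2 - 8*h*s + 5*h - 40*s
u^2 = u^2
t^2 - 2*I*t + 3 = (t - 3*I)*(t + I)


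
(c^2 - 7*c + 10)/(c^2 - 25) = (c - 2)/(c + 5)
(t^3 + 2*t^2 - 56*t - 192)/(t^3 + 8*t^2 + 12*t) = (t^2 - 4*t - 32)/(t*(t + 2))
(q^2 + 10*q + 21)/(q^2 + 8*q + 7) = (q + 3)/(q + 1)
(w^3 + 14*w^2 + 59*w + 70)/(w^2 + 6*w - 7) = (w^2 + 7*w + 10)/(w - 1)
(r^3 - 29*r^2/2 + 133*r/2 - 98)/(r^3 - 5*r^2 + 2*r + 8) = (r^2 - 21*r/2 + 49/2)/(r^2 - r - 2)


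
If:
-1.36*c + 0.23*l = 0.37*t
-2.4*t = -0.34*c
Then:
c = 7.05882352941176*t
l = 43.3478260869565*t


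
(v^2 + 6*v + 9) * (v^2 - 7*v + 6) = v^4 - v^3 - 27*v^2 - 27*v + 54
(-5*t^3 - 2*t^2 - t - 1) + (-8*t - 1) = -5*t^3 - 2*t^2 - 9*t - 2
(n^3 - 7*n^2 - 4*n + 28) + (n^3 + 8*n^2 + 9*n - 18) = 2*n^3 + n^2 + 5*n + 10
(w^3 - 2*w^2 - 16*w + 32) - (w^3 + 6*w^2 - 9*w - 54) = -8*w^2 - 7*w + 86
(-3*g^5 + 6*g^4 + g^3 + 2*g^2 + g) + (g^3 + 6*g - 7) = -3*g^5 + 6*g^4 + 2*g^3 + 2*g^2 + 7*g - 7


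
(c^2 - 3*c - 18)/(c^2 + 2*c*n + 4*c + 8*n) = (c^2 - 3*c - 18)/(c^2 + 2*c*n + 4*c + 8*n)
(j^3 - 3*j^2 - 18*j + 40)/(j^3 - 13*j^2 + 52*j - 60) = (j + 4)/(j - 6)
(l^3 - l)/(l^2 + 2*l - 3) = l*(l + 1)/(l + 3)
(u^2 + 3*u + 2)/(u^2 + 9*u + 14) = (u + 1)/(u + 7)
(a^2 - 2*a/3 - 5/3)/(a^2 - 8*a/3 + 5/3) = (a + 1)/(a - 1)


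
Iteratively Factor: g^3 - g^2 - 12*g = (g - 4)*(g^2 + 3*g) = g*(g - 4)*(g + 3)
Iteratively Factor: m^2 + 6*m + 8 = (m + 2)*(m + 4)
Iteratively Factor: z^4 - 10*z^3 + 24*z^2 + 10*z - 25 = (z - 5)*(z^3 - 5*z^2 - z + 5) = (z - 5)*(z - 1)*(z^2 - 4*z - 5) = (z - 5)^2*(z - 1)*(z + 1)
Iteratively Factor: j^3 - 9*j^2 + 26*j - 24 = (j - 4)*(j^2 - 5*j + 6) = (j - 4)*(j - 2)*(j - 3)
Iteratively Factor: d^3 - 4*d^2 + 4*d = (d - 2)*(d^2 - 2*d) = d*(d - 2)*(d - 2)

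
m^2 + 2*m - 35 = (m - 5)*(m + 7)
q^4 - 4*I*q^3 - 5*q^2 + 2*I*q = q*(q - 2*I)*(q - I)^2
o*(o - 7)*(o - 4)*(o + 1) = o^4 - 10*o^3 + 17*o^2 + 28*o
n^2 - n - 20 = (n - 5)*(n + 4)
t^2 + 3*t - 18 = (t - 3)*(t + 6)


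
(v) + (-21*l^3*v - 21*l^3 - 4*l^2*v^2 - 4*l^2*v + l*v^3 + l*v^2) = -21*l^3*v - 21*l^3 - 4*l^2*v^2 - 4*l^2*v + l*v^3 + l*v^2 + v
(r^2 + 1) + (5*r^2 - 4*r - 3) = 6*r^2 - 4*r - 2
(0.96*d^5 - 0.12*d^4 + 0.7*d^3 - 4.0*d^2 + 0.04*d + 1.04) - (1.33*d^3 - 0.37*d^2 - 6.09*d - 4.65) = 0.96*d^5 - 0.12*d^4 - 0.63*d^3 - 3.63*d^2 + 6.13*d + 5.69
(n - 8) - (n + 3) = -11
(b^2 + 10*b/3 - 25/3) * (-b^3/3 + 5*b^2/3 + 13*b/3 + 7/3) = -b^5/3 + 5*b^4/9 + 38*b^3/3 + 26*b^2/9 - 85*b/3 - 175/9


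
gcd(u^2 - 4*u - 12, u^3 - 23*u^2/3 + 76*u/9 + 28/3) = u - 6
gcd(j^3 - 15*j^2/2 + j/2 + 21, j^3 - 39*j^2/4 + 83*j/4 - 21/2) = j^2 - 9*j + 14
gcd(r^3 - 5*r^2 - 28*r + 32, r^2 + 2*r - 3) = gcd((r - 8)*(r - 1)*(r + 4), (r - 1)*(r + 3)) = r - 1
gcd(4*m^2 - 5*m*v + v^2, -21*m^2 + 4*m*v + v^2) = 1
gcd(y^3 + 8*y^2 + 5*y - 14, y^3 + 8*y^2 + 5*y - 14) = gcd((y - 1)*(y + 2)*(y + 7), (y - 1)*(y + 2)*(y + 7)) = y^3 + 8*y^2 + 5*y - 14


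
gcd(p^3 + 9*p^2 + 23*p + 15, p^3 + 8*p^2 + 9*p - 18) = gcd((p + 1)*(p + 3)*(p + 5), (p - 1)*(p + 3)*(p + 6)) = p + 3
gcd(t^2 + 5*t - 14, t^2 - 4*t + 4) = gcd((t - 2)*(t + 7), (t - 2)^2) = t - 2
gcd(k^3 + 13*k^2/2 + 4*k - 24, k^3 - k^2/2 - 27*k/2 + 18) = k^2 + 5*k/2 - 6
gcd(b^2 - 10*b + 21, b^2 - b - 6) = b - 3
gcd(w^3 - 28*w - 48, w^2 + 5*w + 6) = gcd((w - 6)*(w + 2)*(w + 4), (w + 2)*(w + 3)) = w + 2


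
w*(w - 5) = w^2 - 5*w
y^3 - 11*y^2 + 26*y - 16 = (y - 8)*(y - 2)*(y - 1)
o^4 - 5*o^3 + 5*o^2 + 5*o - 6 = (o - 3)*(o - 2)*(o - 1)*(o + 1)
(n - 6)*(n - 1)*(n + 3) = n^3 - 4*n^2 - 15*n + 18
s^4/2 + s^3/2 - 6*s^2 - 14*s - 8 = (s/2 + 1)*(s - 4)*(s + 1)*(s + 2)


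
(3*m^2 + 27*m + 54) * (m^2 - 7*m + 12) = 3*m^4 + 6*m^3 - 99*m^2 - 54*m + 648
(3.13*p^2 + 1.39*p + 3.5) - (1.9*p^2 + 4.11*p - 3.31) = 1.23*p^2 - 2.72*p + 6.81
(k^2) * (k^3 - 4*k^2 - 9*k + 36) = k^5 - 4*k^4 - 9*k^3 + 36*k^2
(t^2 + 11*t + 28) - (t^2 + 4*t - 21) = 7*t + 49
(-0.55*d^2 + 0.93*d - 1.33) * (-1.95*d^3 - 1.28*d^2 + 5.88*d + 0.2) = 1.0725*d^5 - 1.1095*d^4 - 1.8309*d^3 + 7.0608*d^2 - 7.6344*d - 0.266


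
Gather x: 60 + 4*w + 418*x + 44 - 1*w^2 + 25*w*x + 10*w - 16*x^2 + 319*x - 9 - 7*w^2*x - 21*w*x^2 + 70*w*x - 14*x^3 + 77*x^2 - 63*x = -w^2 + 14*w - 14*x^3 + x^2*(61 - 21*w) + x*(-7*w^2 + 95*w + 674) + 95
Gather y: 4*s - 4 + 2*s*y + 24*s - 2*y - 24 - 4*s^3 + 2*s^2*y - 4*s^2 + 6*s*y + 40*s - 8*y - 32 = -4*s^3 - 4*s^2 + 68*s + y*(2*s^2 + 8*s - 10) - 60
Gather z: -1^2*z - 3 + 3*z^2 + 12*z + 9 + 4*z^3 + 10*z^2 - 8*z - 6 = 4*z^3 + 13*z^2 + 3*z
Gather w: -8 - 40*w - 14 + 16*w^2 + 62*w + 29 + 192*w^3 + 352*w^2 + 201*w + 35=192*w^3 + 368*w^2 + 223*w + 42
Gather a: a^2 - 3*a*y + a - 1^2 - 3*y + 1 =a^2 + a*(1 - 3*y) - 3*y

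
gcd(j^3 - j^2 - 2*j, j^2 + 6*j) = j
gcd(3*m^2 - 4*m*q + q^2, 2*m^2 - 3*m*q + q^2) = -m + q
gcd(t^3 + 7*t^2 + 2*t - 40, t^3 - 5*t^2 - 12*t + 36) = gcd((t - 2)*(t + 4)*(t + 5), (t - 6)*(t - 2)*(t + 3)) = t - 2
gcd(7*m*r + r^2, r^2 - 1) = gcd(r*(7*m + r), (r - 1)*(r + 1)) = 1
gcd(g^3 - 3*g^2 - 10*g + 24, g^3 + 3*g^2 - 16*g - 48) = g^2 - g - 12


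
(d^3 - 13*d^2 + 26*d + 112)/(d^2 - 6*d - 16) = d - 7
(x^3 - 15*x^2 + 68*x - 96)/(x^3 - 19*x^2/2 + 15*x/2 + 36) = 2*(x - 4)/(2*x + 3)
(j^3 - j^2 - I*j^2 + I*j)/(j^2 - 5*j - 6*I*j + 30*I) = j*(j^2 - j - I*j + I)/(j^2 - 5*j - 6*I*j + 30*I)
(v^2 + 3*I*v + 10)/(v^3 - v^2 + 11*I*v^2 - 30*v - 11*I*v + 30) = (v - 2*I)/(v^2 + v*(-1 + 6*I) - 6*I)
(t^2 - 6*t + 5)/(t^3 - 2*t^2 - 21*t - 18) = (-t^2 + 6*t - 5)/(-t^3 + 2*t^2 + 21*t + 18)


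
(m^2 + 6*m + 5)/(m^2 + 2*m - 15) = (m + 1)/(m - 3)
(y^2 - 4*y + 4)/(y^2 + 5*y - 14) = (y - 2)/(y + 7)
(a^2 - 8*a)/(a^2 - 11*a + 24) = a/(a - 3)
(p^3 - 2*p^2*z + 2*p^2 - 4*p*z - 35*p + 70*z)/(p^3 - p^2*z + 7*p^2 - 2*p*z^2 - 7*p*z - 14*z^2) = (p - 5)/(p + z)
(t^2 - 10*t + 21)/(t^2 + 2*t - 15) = (t - 7)/(t + 5)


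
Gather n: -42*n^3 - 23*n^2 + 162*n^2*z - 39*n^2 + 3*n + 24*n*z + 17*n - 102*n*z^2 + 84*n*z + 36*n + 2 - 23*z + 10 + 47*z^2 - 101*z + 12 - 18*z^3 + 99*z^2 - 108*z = -42*n^3 + n^2*(162*z - 62) + n*(-102*z^2 + 108*z + 56) - 18*z^3 + 146*z^2 - 232*z + 24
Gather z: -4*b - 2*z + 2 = -4*b - 2*z + 2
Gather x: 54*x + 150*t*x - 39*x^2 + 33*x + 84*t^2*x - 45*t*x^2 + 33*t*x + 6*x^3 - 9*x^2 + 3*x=6*x^3 + x^2*(-45*t - 48) + x*(84*t^2 + 183*t + 90)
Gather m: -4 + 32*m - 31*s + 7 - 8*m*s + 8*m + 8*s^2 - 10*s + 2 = m*(40 - 8*s) + 8*s^2 - 41*s + 5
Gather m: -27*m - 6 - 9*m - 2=-36*m - 8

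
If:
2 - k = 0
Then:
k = 2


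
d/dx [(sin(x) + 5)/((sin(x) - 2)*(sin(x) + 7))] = (-10*sin(x) + cos(x)^2 - 40)*cos(x)/((sin(x) - 2)^2*(sin(x) + 7)^2)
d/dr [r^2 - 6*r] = 2*r - 6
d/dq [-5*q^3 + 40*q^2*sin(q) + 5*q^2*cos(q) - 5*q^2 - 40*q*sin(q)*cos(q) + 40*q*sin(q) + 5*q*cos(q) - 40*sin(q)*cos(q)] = -5*q^2*sin(q) + 40*q^2*cos(q) - 15*q^2 + 75*q*sin(q) + 50*q*cos(q) - 40*q*cos(2*q) - 10*q + 40*sin(q) - 20*sin(2*q) + 5*cos(q) - 40*cos(2*q)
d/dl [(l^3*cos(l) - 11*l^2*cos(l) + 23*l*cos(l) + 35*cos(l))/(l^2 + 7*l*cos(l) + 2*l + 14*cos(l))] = ((l^2 + 7*l*cos(l) + 2*l + 14*cos(l))*(-l^3*sin(l) + 11*l^2*sin(l) + 3*l^2*cos(l) - 23*l*sin(l) - 22*l*cos(l) - 35*sin(l) + 23*cos(l)) + (-l^3 + 11*l^2 - 23*l - 35)*(-7*l*sin(l) + 2*l - 14*sin(l) + 7*cos(l) + 2)*cos(l))/((l + 2)^2*(l + 7*cos(l))^2)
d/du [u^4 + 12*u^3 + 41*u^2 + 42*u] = 4*u^3 + 36*u^2 + 82*u + 42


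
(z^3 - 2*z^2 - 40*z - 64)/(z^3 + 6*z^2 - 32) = (z^2 - 6*z - 16)/(z^2 + 2*z - 8)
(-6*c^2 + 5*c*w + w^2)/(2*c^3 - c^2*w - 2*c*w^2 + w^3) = (6*c + w)/(-2*c^2 - c*w + w^2)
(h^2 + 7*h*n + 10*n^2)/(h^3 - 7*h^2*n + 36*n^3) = (h + 5*n)/(h^2 - 9*h*n + 18*n^2)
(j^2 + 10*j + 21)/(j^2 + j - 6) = (j + 7)/(j - 2)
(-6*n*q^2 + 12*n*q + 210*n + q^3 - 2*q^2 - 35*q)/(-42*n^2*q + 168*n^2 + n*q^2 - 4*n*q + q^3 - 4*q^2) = (q^2 - 2*q - 35)/(7*n*q - 28*n + q^2 - 4*q)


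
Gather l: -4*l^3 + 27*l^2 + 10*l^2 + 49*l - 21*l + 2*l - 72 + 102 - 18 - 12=-4*l^3 + 37*l^2 + 30*l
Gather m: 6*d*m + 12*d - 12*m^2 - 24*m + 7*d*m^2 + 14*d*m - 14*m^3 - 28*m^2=12*d - 14*m^3 + m^2*(7*d - 40) + m*(20*d - 24)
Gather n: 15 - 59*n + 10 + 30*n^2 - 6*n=30*n^2 - 65*n + 25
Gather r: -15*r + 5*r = -10*r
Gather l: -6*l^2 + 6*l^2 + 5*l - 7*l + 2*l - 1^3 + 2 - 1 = 0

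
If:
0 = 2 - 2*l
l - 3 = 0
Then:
No Solution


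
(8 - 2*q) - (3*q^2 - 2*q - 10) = 18 - 3*q^2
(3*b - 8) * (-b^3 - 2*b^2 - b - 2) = -3*b^4 + 2*b^3 + 13*b^2 + 2*b + 16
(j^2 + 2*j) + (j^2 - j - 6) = 2*j^2 + j - 6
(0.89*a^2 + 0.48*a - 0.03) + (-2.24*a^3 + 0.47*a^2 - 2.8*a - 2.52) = -2.24*a^3 + 1.36*a^2 - 2.32*a - 2.55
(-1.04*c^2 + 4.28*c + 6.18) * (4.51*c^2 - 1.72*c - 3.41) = -4.6904*c^4 + 21.0916*c^3 + 24.0566*c^2 - 25.2244*c - 21.0738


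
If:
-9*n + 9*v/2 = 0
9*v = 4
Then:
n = 2/9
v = 4/9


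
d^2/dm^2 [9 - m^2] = -2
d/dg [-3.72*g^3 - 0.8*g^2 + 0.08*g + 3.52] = -11.16*g^2 - 1.6*g + 0.08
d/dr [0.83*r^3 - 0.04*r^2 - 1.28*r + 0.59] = 2.49*r^2 - 0.08*r - 1.28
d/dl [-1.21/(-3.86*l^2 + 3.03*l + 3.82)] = (3.6663 - 9.3412*l)/(-3.86*l^2 + 3.03*l + 3.82)^2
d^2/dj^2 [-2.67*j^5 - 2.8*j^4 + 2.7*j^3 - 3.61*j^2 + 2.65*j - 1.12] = -53.4*j^3 - 33.6*j^2 + 16.2*j - 7.22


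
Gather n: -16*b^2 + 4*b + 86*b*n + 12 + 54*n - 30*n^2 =-16*b^2 + 4*b - 30*n^2 + n*(86*b + 54) + 12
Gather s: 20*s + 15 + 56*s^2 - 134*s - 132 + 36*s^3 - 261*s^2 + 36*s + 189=36*s^3 - 205*s^2 - 78*s + 72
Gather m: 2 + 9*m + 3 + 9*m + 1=18*m + 6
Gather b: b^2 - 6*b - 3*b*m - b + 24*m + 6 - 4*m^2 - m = b^2 + b*(-3*m - 7) - 4*m^2 + 23*m + 6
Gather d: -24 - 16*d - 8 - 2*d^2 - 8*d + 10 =-2*d^2 - 24*d - 22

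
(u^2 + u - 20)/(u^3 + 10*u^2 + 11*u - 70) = (u - 4)/(u^2 + 5*u - 14)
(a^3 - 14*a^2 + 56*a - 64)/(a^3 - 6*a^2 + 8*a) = (a - 8)/a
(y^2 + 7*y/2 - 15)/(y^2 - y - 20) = (-y^2 - 7*y/2 + 15)/(-y^2 + y + 20)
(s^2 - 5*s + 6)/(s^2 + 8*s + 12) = (s^2 - 5*s + 6)/(s^2 + 8*s + 12)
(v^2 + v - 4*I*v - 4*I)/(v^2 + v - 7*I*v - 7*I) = (v - 4*I)/(v - 7*I)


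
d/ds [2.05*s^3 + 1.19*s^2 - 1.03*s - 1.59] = 6.15*s^2 + 2.38*s - 1.03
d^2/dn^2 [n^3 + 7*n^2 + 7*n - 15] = 6*n + 14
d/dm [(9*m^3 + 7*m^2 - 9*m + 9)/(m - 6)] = (18*m^3 - 155*m^2 - 84*m + 45)/(m^2 - 12*m + 36)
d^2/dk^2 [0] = 0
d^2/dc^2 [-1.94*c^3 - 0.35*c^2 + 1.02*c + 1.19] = -11.64*c - 0.7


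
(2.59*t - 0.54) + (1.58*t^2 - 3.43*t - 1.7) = 1.58*t^2 - 0.84*t - 2.24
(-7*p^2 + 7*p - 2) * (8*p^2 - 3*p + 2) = -56*p^4 + 77*p^3 - 51*p^2 + 20*p - 4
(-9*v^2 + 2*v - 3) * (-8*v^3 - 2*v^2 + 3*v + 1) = 72*v^5 + 2*v^4 - 7*v^3 + 3*v^2 - 7*v - 3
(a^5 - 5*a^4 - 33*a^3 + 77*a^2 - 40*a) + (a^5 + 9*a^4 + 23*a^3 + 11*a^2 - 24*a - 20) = 2*a^5 + 4*a^4 - 10*a^3 + 88*a^2 - 64*a - 20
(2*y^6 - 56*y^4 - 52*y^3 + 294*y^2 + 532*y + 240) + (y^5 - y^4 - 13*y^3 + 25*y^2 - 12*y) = 2*y^6 + y^5 - 57*y^4 - 65*y^3 + 319*y^2 + 520*y + 240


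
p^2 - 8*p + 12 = (p - 6)*(p - 2)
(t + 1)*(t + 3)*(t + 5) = t^3 + 9*t^2 + 23*t + 15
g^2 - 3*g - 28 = (g - 7)*(g + 4)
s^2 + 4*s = s*(s + 4)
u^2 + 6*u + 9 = (u + 3)^2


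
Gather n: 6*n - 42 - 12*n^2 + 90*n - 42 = -12*n^2 + 96*n - 84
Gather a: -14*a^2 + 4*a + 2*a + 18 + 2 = -14*a^2 + 6*a + 20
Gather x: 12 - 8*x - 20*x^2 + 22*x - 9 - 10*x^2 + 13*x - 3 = -30*x^2 + 27*x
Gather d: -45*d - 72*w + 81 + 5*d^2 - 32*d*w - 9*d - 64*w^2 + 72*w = 5*d^2 + d*(-32*w - 54) - 64*w^2 + 81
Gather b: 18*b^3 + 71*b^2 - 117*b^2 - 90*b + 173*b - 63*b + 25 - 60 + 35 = 18*b^3 - 46*b^2 + 20*b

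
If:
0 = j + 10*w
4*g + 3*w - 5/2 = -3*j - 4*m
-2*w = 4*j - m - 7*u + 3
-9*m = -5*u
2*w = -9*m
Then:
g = 1925/1574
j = -675/787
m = -15/787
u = -27/787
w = 135/1574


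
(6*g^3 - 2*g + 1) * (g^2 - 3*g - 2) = 6*g^5 - 18*g^4 - 14*g^3 + 7*g^2 + g - 2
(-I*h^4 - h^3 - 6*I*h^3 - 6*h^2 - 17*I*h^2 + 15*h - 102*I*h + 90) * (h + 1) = -I*h^5 - h^4 - 7*I*h^4 - 7*h^3 - 23*I*h^3 + 9*h^2 - 119*I*h^2 + 105*h - 102*I*h + 90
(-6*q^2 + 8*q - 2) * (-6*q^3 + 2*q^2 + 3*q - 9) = 36*q^5 - 60*q^4 + 10*q^3 + 74*q^2 - 78*q + 18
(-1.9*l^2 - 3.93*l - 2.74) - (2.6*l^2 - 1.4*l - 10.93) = -4.5*l^2 - 2.53*l + 8.19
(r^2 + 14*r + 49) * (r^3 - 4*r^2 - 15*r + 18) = r^5 + 10*r^4 - 22*r^3 - 388*r^2 - 483*r + 882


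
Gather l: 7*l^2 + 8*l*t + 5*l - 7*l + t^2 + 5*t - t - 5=7*l^2 + l*(8*t - 2) + t^2 + 4*t - 5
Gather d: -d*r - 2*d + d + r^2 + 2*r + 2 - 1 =d*(-r - 1) + r^2 + 2*r + 1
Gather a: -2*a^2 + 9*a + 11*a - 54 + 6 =-2*a^2 + 20*a - 48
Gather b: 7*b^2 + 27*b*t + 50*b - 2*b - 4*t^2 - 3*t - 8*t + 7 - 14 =7*b^2 + b*(27*t + 48) - 4*t^2 - 11*t - 7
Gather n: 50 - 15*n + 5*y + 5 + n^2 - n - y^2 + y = n^2 - 16*n - y^2 + 6*y + 55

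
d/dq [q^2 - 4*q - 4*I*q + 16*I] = 2*q - 4 - 4*I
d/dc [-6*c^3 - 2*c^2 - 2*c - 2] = -18*c^2 - 4*c - 2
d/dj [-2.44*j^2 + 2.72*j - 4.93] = 2.72 - 4.88*j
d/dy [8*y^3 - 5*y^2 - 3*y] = 24*y^2 - 10*y - 3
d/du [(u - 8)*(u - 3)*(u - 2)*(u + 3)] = 4*u^3 - 30*u^2 + 14*u + 90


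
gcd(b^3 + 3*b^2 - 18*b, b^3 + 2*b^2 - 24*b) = b^2 + 6*b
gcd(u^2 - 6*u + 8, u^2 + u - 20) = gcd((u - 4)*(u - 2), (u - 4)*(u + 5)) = u - 4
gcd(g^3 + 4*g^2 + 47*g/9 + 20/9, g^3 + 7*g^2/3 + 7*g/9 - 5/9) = g^2 + 8*g/3 + 5/3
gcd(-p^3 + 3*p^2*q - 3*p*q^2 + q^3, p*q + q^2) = 1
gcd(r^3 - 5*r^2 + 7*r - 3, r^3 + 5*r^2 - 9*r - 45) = r - 3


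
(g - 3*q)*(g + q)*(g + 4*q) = g^3 + 2*g^2*q - 11*g*q^2 - 12*q^3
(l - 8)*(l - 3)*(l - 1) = l^3 - 12*l^2 + 35*l - 24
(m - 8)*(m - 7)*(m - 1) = m^3 - 16*m^2 + 71*m - 56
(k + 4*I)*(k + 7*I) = k^2 + 11*I*k - 28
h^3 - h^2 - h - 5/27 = (h - 5/3)*(h + 1/3)^2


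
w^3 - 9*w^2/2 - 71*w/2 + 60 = (w - 8)*(w - 3/2)*(w + 5)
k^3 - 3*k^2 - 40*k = k*(k - 8)*(k + 5)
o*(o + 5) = o^2 + 5*o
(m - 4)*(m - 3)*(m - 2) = m^3 - 9*m^2 + 26*m - 24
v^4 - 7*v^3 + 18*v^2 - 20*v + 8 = (v - 2)^3*(v - 1)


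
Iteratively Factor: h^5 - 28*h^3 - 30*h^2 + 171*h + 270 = (h + 3)*(h^4 - 3*h^3 - 19*h^2 + 27*h + 90) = (h - 3)*(h + 3)*(h^3 - 19*h - 30) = (h - 3)*(h + 3)^2*(h^2 - 3*h - 10) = (h - 5)*(h - 3)*(h + 3)^2*(h + 2)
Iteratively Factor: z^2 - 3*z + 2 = (z - 2)*(z - 1)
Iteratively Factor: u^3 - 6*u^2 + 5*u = (u - 1)*(u^2 - 5*u) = (u - 5)*(u - 1)*(u)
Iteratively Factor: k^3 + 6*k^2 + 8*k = (k + 4)*(k^2 + 2*k) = (k + 2)*(k + 4)*(k)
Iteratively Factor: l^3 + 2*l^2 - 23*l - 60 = (l + 4)*(l^2 - 2*l - 15) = (l + 3)*(l + 4)*(l - 5)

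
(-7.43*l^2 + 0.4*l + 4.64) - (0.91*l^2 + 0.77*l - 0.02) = -8.34*l^2 - 0.37*l + 4.66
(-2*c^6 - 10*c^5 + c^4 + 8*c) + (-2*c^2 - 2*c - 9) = -2*c^6 - 10*c^5 + c^4 - 2*c^2 + 6*c - 9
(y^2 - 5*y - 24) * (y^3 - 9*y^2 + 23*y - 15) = y^5 - 14*y^4 + 44*y^3 + 86*y^2 - 477*y + 360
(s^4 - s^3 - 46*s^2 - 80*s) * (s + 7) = s^5 + 6*s^4 - 53*s^3 - 402*s^2 - 560*s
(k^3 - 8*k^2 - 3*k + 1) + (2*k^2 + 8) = k^3 - 6*k^2 - 3*k + 9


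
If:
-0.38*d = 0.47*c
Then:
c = -0.808510638297872*d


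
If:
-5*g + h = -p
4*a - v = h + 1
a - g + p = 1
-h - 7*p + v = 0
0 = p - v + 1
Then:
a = 0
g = -2/5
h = -13/5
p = 3/5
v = 8/5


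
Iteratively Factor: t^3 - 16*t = (t + 4)*(t^2 - 4*t) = t*(t + 4)*(t - 4)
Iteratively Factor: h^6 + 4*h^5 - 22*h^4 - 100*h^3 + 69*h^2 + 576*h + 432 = (h + 4)*(h^5 - 22*h^3 - 12*h^2 + 117*h + 108) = (h + 3)*(h + 4)*(h^4 - 3*h^3 - 13*h^2 + 27*h + 36) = (h - 3)*(h + 3)*(h + 4)*(h^3 - 13*h - 12) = (h - 3)*(h + 1)*(h + 3)*(h + 4)*(h^2 - h - 12) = (h - 3)*(h + 1)*(h + 3)^2*(h + 4)*(h - 4)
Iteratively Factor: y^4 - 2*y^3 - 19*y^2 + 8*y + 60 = (y - 2)*(y^3 - 19*y - 30) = (y - 5)*(y - 2)*(y^2 + 5*y + 6) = (y - 5)*(y - 2)*(y + 3)*(y + 2)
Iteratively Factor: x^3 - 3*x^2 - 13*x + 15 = (x - 5)*(x^2 + 2*x - 3) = (x - 5)*(x + 3)*(x - 1)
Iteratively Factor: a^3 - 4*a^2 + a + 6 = (a + 1)*(a^2 - 5*a + 6) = (a - 2)*(a + 1)*(a - 3)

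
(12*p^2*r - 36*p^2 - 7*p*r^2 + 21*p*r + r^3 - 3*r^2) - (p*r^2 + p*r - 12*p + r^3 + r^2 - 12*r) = 12*p^2*r - 36*p^2 - 8*p*r^2 + 20*p*r + 12*p - 4*r^2 + 12*r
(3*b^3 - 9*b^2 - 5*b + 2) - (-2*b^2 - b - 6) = 3*b^3 - 7*b^2 - 4*b + 8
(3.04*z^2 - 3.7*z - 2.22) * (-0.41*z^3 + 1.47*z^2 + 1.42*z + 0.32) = -1.2464*z^5 + 5.9858*z^4 - 0.212000000000001*z^3 - 7.5446*z^2 - 4.3364*z - 0.7104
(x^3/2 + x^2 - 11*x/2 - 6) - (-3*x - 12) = x^3/2 + x^2 - 5*x/2 + 6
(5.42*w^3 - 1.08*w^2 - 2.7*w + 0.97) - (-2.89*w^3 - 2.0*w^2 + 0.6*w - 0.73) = 8.31*w^3 + 0.92*w^2 - 3.3*w + 1.7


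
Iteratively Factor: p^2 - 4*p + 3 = (p - 3)*(p - 1)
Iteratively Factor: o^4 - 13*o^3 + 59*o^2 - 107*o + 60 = (o - 1)*(o^3 - 12*o^2 + 47*o - 60) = (o - 3)*(o - 1)*(o^2 - 9*o + 20) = (o - 4)*(o - 3)*(o - 1)*(o - 5)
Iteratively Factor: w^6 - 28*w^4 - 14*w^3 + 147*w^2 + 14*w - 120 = (w - 2)*(w^5 + 2*w^4 - 24*w^3 - 62*w^2 + 23*w + 60) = (w - 2)*(w - 1)*(w^4 + 3*w^3 - 21*w^2 - 83*w - 60) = (w - 2)*(w - 1)*(w + 3)*(w^3 - 21*w - 20) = (w - 5)*(w - 2)*(w - 1)*(w + 3)*(w^2 + 5*w + 4) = (w - 5)*(w - 2)*(w - 1)*(w + 3)*(w + 4)*(w + 1)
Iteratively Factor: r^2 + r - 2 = (r + 2)*(r - 1)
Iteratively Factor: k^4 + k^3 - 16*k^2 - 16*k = (k)*(k^3 + k^2 - 16*k - 16) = k*(k + 4)*(k^2 - 3*k - 4) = k*(k - 4)*(k + 4)*(k + 1)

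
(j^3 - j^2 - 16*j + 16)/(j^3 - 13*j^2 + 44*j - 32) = (j + 4)/(j - 8)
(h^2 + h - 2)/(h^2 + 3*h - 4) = (h + 2)/(h + 4)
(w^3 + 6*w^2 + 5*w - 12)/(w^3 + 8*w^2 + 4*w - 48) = (w^2 + 2*w - 3)/(w^2 + 4*w - 12)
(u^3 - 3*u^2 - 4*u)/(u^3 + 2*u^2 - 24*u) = (u + 1)/(u + 6)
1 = 1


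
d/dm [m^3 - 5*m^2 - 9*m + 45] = 3*m^2 - 10*m - 9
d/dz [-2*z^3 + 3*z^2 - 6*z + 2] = -6*z^2 + 6*z - 6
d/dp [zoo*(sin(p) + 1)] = zoo*cos(p)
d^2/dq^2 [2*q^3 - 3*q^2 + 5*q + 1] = 12*q - 6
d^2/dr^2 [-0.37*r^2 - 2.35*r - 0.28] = -0.740000000000000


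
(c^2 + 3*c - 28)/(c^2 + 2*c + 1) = (c^2 + 3*c - 28)/(c^2 + 2*c + 1)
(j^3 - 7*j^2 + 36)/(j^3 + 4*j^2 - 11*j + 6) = (j^3 - 7*j^2 + 36)/(j^3 + 4*j^2 - 11*j + 6)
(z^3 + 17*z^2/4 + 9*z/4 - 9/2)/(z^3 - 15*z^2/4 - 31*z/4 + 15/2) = (z + 3)/(z - 5)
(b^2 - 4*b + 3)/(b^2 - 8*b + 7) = (b - 3)/(b - 7)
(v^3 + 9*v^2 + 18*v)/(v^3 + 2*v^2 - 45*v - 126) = v/(v - 7)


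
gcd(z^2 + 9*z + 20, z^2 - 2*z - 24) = z + 4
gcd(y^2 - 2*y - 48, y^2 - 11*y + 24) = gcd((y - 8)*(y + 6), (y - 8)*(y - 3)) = y - 8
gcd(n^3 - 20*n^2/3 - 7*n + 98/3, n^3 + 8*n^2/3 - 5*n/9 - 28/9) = n + 7/3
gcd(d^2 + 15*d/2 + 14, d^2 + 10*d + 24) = d + 4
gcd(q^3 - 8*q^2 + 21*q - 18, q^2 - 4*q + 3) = q - 3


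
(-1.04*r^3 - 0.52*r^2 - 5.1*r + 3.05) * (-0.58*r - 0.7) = 0.6032*r^4 + 1.0296*r^3 + 3.322*r^2 + 1.801*r - 2.135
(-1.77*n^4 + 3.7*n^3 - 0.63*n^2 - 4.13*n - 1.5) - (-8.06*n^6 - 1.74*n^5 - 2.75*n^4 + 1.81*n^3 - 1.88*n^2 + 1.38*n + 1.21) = 8.06*n^6 + 1.74*n^5 + 0.98*n^4 + 1.89*n^3 + 1.25*n^2 - 5.51*n - 2.71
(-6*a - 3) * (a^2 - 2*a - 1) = -6*a^3 + 9*a^2 + 12*a + 3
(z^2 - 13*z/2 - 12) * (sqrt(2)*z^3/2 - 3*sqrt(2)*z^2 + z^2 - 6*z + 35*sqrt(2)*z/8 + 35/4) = sqrt(2)*z^5/2 - 25*sqrt(2)*z^4/4 + z^4 - 25*z^3/2 + 143*sqrt(2)*z^3/8 + 121*sqrt(2)*z^2/16 + 143*z^2/4 - 105*sqrt(2)*z/2 + 121*z/8 - 105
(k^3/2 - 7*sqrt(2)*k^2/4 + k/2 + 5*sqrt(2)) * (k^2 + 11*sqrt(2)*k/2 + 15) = k^5/2 + sqrt(2)*k^4 - 45*k^3/4 - 37*sqrt(2)*k^2/2 + 125*k/2 + 75*sqrt(2)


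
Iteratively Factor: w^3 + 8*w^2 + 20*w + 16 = (w + 2)*(w^2 + 6*w + 8) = (w + 2)^2*(w + 4)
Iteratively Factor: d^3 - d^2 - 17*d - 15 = (d + 3)*(d^2 - 4*d - 5) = (d - 5)*(d + 3)*(d + 1)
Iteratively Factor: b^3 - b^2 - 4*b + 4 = (b + 2)*(b^2 - 3*b + 2) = (b - 1)*(b + 2)*(b - 2)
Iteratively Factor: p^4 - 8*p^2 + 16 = (p - 2)*(p^3 + 2*p^2 - 4*p - 8) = (p - 2)^2*(p^2 + 4*p + 4) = (p - 2)^2*(p + 2)*(p + 2)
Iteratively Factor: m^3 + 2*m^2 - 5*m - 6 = (m - 2)*(m^2 + 4*m + 3) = (m - 2)*(m + 1)*(m + 3)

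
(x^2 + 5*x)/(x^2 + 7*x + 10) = x/(x + 2)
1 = 1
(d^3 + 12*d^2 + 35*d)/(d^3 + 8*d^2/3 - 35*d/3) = 3*(d + 7)/(3*d - 7)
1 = 1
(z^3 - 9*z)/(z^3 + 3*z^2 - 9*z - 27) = z/(z + 3)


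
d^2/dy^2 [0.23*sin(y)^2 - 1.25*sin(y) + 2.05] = 1.25*sin(y) + 0.46*cos(2*y)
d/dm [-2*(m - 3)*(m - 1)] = 8 - 4*m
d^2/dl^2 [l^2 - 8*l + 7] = 2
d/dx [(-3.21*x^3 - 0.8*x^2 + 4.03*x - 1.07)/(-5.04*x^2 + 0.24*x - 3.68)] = (16.1784*x^4 - 1.5408*x^3 + 55.5576*x^2 - 4.8976*x - 14.5736)/(25.4016*x^4 - 2.4192*x^3 + 37.152*x^2 - 1.7664*x + 13.5424)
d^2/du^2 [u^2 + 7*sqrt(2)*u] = 2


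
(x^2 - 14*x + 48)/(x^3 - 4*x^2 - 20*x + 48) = (x - 8)/(x^2 + 2*x - 8)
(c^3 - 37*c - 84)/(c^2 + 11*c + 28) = (c^2 - 4*c - 21)/(c + 7)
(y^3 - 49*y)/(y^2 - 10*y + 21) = y*(y + 7)/(y - 3)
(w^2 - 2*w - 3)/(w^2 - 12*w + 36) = (w^2 - 2*w - 3)/(w^2 - 12*w + 36)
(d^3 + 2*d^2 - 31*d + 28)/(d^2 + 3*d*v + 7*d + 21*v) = (d^2 - 5*d + 4)/(d + 3*v)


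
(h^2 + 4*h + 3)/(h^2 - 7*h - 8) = (h + 3)/(h - 8)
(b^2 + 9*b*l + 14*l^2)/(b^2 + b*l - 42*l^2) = (b + 2*l)/(b - 6*l)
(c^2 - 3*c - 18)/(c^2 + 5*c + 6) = (c - 6)/(c + 2)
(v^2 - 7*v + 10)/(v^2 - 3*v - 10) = (v - 2)/(v + 2)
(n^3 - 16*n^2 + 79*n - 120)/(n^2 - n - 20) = (n^2 - 11*n + 24)/(n + 4)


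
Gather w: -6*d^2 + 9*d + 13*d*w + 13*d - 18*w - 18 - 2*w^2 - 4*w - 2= -6*d^2 + 22*d - 2*w^2 + w*(13*d - 22) - 20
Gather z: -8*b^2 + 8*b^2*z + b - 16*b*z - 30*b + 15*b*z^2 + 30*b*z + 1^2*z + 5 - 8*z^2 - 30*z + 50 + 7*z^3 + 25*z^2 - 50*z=-8*b^2 - 29*b + 7*z^3 + z^2*(15*b + 17) + z*(8*b^2 + 14*b - 79) + 55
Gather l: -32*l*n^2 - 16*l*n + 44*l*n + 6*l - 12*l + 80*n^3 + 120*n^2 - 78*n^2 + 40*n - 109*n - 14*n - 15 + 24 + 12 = l*(-32*n^2 + 28*n - 6) + 80*n^3 + 42*n^2 - 83*n + 21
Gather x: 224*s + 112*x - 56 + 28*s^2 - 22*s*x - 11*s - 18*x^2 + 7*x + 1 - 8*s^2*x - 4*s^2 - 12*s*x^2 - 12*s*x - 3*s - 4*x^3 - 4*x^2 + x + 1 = 24*s^2 + 210*s - 4*x^3 + x^2*(-12*s - 22) + x*(-8*s^2 - 34*s + 120) - 54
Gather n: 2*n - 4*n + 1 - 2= -2*n - 1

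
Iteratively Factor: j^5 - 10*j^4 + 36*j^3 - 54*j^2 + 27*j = (j - 3)*(j^4 - 7*j^3 + 15*j^2 - 9*j) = (j - 3)^2*(j^3 - 4*j^2 + 3*j) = (j - 3)^2*(j - 1)*(j^2 - 3*j) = (j - 3)^3*(j - 1)*(j)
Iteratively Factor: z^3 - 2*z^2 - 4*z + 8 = (z - 2)*(z^2 - 4) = (z - 2)^2*(z + 2)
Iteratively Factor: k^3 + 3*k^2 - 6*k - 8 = (k + 1)*(k^2 + 2*k - 8) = (k + 1)*(k + 4)*(k - 2)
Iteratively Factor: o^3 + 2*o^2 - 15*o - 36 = (o + 3)*(o^2 - o - 12) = (o + 3)^2*(o - 4)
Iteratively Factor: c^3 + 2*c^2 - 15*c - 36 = (c - 4)*(c^2 + 6*c + 9) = (c - 4)*(c + 3)*(c + 3)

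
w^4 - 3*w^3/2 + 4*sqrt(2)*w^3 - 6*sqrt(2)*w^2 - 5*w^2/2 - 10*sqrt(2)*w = w*(w - 5/2)*(w + 1)*(w + 4*sqrt(2))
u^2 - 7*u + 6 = (u - 6)*(u - 1)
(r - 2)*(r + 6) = r^2 + 4*r - 12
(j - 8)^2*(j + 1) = j^3 - 15*j^2 + 48*j + 64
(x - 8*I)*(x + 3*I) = x^2 - 5*I*x + 24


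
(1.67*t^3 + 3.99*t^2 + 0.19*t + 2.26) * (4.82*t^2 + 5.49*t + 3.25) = 8.0494*t^5 + 28.4001*t^4 + 28.2484*t^3 + 24.9038*t^2 + 13.0249*t + 7.345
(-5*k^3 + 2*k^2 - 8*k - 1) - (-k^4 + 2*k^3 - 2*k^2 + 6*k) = k^4 - 7*k^3 + 4*k^2 - 14*k - 1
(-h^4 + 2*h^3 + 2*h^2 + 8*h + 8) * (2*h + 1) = -2*h^5 + 3*h^4 + 6*h^3 + 18*h^2 + 24*h + 8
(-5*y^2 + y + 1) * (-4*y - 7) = 20*y^3 + 31*y^2 - 11*y - 7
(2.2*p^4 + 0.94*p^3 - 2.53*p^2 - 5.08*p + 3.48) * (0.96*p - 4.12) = 2.112*p^5 - 8.1616*p^4 - 6.3016*p^3 + 5.5468*p^2 + 24.2704*p - 14.3376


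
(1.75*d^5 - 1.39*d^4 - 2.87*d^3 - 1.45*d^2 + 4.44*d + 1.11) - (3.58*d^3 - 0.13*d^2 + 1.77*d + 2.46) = 1.75*d^5 - 1.39*d^4 - 6.45*d^3 - 1.32*d^2 + 2.67*d - 1.35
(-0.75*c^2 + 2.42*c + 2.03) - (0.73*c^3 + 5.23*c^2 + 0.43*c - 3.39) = -0.73*c^3 - 5.98*c^2 + 1.99*c + 5.42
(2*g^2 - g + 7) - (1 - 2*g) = 2*g^2 + g + 6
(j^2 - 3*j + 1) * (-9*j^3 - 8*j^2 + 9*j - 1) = -9*j^5 + 19*j^4 + 24*j^3 - 36*j^2 + 12*j - 1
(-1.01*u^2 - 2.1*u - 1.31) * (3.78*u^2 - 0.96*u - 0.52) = -3.8178*u^4 - 6.9684*u^3 - 2.4106*u^2 + 2.3496*u + 0.6812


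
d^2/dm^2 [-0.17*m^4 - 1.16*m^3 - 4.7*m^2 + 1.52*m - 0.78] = -2.04*m^2 - 6.96*m - 9.4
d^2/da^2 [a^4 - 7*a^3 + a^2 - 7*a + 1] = 12*a^2 - 42*a + 2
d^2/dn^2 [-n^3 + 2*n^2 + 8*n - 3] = 4 - 6*n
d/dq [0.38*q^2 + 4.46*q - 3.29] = 0.76*q + 4.46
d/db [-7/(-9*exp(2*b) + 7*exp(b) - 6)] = (49 - 126*exp(b))*exp(b)/(9*exp(2*b) - 7*exp(b) + 6)^2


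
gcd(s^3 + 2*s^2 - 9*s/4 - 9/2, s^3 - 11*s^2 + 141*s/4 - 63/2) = s - 3/2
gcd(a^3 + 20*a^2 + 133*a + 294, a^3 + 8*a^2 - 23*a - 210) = a^2 + 13*a + 42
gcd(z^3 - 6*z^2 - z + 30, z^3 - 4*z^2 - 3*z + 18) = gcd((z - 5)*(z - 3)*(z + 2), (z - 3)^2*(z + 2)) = z^2 - z - 6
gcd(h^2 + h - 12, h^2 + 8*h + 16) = h + 4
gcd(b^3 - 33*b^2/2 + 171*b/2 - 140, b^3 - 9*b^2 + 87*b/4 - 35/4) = b^2 - 17*b/2 + 35/2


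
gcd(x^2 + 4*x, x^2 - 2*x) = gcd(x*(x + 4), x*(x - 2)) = x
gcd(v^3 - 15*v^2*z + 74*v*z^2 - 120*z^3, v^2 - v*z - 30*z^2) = -v + 6*z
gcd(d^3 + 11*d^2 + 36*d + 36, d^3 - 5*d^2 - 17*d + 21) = d + 3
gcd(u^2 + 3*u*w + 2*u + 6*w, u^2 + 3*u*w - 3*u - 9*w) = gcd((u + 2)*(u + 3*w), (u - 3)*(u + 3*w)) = u + 3*w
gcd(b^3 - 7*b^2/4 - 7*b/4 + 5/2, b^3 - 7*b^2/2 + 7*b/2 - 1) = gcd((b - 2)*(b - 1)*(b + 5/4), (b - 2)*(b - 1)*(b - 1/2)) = b^2 - 3*b + 2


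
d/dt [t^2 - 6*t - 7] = 2*t - 6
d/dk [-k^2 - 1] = -2*k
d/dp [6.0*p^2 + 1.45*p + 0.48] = 12.0*p + 1.45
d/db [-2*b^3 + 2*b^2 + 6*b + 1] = -6*b^2 + 4*b + 6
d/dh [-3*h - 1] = -3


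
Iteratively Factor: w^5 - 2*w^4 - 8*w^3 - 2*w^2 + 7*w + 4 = (w + 1)*(w^4 - 3*w^3 - 5*w^2 + 3*w + 4) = (w - 1)*(w + 1)*(w^3 - 2*w^2 - 7*w - 4) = (w - 1)*(w + 1)^2*(w^2 - 3*w - 4) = (w - 4)*(w - 1)*(w + 1)^2*(w + 1)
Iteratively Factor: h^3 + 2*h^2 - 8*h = (h + 4)*(h^2 - 2*h) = (h - 2)*(h + 4)*(h)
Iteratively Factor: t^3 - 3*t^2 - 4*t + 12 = (t + 2)*(t^2 - 5*t + 6) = (t - 2)*(t + 2)*(t - 3)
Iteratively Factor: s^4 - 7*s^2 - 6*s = (s + 1)*(s^3 - s^2 - 6*s) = s*(s + 1)*(s^2 - s - 6) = s*(s + 1)*(s + 2)*(s - 3)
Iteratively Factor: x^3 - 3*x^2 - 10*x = (x)*(x^2 - 3*x - 10) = x*(x + 2)*(x - 5)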